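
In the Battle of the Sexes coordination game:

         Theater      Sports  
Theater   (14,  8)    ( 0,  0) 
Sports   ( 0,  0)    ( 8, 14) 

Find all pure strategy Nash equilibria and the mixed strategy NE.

Pure NE: (Theater, Theater) and (Sports, Sports); Mixed NE: p = 0.6364, q = 0.3636

Work:
Check pure NE:
(Theater, Theater): (14, 8) - no unilateral deviation beneficial
(Sports, Sports): (8, 14) - no unilateral deviation beneficial
Mixed NE: P1 plays Theater with p = 0.6364, P2 plays Theater with q = 0.3636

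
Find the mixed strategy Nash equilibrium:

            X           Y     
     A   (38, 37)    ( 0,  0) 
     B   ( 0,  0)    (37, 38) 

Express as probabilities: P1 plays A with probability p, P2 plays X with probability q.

p = 0.5067, q = 0.4933

Work:
Find probabilities that make opponent indifferent:
P2 chooses q to make P1 indifferent between A and B
P1 chooses p to make P2 indifferent between X and Y
Mixed NE: P1 plays (A: 0.5067, B: 0.4933), P2 plays (X: 0.4933, Y: 0.5067)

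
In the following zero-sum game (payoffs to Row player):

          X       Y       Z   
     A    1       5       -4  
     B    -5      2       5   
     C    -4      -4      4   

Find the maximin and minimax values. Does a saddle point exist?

Maximin = -4, Minimax = 1, Saddle: False

Work:
Row minimums: [-4, -5, -4] → maximin = -4
Column maximums: [1, 5, 5] → minimax = 1
No saddle point (maximin ≠ minimax). Mixed strategy needed.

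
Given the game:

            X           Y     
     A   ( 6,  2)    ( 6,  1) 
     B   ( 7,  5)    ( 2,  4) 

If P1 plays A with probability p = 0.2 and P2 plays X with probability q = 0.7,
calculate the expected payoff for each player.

E[P1] = 5.6, E[P2] = 4.1

Work:
E[P1] = p·q·π₁(A,X) + p·(1-q)·π₁(A,Y) + (1-p)·q·π₁(B,X) + (1-p)·(1-q)·π₁(B,Y)
= 0.2·0.7·6 + 0.2·0.3·6 + 0.8·0.7·7 + 0.8·0.3·2
= 5.6

E[P2] = 4.1 (similar calculation)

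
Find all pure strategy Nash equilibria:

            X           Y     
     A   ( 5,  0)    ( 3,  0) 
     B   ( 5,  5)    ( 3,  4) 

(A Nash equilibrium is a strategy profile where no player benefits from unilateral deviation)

Nash equilibrium: (A, X), (A, Y), (B, X)

Work:
Best responses:
  P1 vs X: payoffs [5, 5] → best response A/B (payoff 5)
  P1 vs Y: payoffs [3, 3] → best response A/B (payoff 3)
  P2 vs A: payoffs [0, 0] → best response X/Y (payoff 0)
  P2 vs B: payoffs [5, 4] → best response X (payoff 5)
Mutual best responses: (A,X), (A,Y), (B,X) → Nash equilibria.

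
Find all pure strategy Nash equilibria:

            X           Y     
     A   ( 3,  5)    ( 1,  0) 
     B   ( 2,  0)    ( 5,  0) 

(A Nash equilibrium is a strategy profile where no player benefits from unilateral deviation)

Nash equilibrium: (A, X), (B, Y)

Work:
Best responses:
  P1 vs X: payoffs [3, 2] → best response A (payoff 3)
  P1 vs Y: payoffs [1, 5] → best response B (payoff 5)
  P2 vs A: payoffs [5, 0] → best response X (payoff 5)
  P2 vs B: payoffs [0, 0] → best response X/Y (payoff 0)
Mutual best responses: (A,X), (B,Y) → Nash equilibria.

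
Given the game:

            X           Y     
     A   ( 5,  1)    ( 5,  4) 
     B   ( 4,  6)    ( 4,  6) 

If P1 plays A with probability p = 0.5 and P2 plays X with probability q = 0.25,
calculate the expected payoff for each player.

E[P1] = 4.5, E[P2] = 4.625

Work:
E[P1] = p·q·π₁(A,X) + p·(1-q)·π₁(A,Y) + (1-p)·q·π₁(B,X) + (1-p)·(1-q)·π₁(B,Y)
= 0.5·0.25·5 + 0.5·0.75·5 + 0.5·0.25·4 + 0.5·0.75·4
= 4.5

E[P2] = 4.625 (similar calculation)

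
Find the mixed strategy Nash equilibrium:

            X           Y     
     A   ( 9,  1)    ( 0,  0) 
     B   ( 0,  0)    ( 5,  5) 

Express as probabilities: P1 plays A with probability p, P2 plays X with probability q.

p = 0.8333, q = 0.3571

Work:
Find probabilities that make opponent indifferent:
P2 chooses q to make P1 indifferent between A and B
P1 chooses p to make P2 indifferent between X and Y
Mixed NE: P1 plays (A: 0.8333, B: 0.1667), P2 plays (X: 0.3571, Y: 0.6429)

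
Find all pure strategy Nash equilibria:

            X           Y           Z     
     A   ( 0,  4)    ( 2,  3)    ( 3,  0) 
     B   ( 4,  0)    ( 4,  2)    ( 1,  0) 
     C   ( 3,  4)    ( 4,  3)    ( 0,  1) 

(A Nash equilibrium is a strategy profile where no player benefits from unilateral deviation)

Nash equilibrium: (B, Y)

Work:
Best responses:
  P1 vs X: payoffs [0, 4, 3] → best response B (payoff 4)
  P1 vs Y: payoffs [2, 4, 4] → best response B/C (payoff 4)
  P1 vs Z: payoffs [3, 1, 0] → best response A (payoff 3)
  P2 vs A: payoffs [4, 3, 0] → best response X (payoff 4)
  P2 vs B: payoffs [0, 2, 0] → best response Y (payoff 2)
  P2 vs C: payoffs [4, 3, 1] → best response X (payoff 4)
Mutual best responses: (B,Y) → Nash equilibria.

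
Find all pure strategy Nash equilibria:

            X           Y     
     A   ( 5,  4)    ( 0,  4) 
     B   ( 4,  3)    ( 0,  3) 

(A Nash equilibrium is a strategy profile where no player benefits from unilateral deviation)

Nash equilibrium: (A, X), (A, Y), (B, Y)

Work:
Best responses:
  P1 vs X: payoffs [5, 4] → best response A (payoff 5)
  P1 vs Y: payoffs [0, 0] → best response A/B (payoff 0)
  P2 vs A: payoffs [4, 4] → best response X/Y (payoff 4)
  P2 vs B: payoffs [3, 3] → best response X/Y (payoff 3)
Mutual best responses: (A,X), (A,Y), (B,Y) → Nash equilibria.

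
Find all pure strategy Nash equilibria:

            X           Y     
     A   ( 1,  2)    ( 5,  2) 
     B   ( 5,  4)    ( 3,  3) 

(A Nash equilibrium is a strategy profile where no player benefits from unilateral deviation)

Nash equilibrium: (A, Y), (B, X)

Work:
Best responses:
  P1 vs X: payoffs [1, 5] → best response B (payoff 5)
  P1 vs Y: payoffs [5, 3] → best response A (payoff 5)
  P2 vs A: payoffs [2, 2] → best response X/Y (payoff 2)
  P2 vs B: payoffs [4, 3] → best response X (payoff 4)
Mutual best responses: (A,Y), (B,X) → Nash equilibria.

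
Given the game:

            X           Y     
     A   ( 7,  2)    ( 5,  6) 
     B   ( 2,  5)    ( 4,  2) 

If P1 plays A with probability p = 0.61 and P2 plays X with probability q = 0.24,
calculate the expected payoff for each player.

E[P1] = 4.7156, E[P2] = 4.1352

Work:
E[P1] = p·q·π₁(A,X) + p·(1-q)·π₁(A,Y) + (1-p)·q·π₁(B,X) + (1-p)·(1-q)·π₁(B,Y)
= 0.61·0.24·7 + 0.61·0.76·5 + 0.39·0.24·2 + 0.39·0.76·4
= 4.7156

E[P2] = 4.1352 (similar calculation)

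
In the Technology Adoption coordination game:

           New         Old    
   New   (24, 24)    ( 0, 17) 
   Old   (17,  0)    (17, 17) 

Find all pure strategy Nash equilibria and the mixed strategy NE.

Pure NE: (New, New) and (Old, Old); Mixed NE: p = 0.7083, q = 0.7083

Work:
Check pure NE:
(New, New): (24, 24) - no unilateral deviation beneficial
(Old, Old): (17, 17) - no unilateral deviation beneficial
Mixed NE: P1 plays New with p = 0.7083, P2 plays New with q = 0.7083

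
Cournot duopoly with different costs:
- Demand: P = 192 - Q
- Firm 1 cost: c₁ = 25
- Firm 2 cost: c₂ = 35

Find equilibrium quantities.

q₁* = 59.0, q₂* = 49.0

Work:
Reaction: q₁ = (192 - 25 - q₂)/2
Reaction: q₂ = (192 - 35 - q₁)/2
Solve simultaneously:
q₁* = (192 - 2×25 + 35)/3 = 59.0
q₂* = (192 - 2×35 + 25)/3 = 49.0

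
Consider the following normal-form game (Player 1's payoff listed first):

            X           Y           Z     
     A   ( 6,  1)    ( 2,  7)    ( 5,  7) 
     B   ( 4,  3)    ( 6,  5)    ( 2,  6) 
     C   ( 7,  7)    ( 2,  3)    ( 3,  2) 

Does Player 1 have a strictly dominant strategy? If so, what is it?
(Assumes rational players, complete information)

No strictly dominant strategy exists for Player 1

Work:
A strategy strictly dominates another if it gives a strictly higher payoff against every opponent action. Compare each pair of P1's strategies column-by-column:
  A vs B: [6 vs 4, 2 vs 6, 5 vs 2] → A does not strictly dominate B (column Y: 2 ≤ 6)
  A vs C: [6 vs 7, 2 vs 2, 5 vs 3] → A does not strictly dominate C (column X: 6 ≤ 7)
  B vs A: [4 vs 6, 6 vs 2, 2 vs 5] → B does not strictly dominate A (column X: 4 ≤ 6)
  B vs C: [4 vs 7, 6 vs 2, 2 vs 3] → B does not strictly dominate C (column X: 4 ≤ 7)
  C vs A: [7 vs 6, 2 vs 2, 3 vs 5] → C does not strictly dominate A (column Y: 2 ≤ 2)
  C vs B: [7 vs 4, 2 vs 6, 3 vs 2] → C does not strictly dominate B (column Y: 2 ≤ 6)
No single strategy strictly dominates all others → no strictly dominant strategy.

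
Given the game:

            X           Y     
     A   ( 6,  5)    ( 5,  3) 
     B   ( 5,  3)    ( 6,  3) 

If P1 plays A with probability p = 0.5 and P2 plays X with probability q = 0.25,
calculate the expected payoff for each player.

E[P1] = 5.5, E[P2] = 3.25

Work:
E[P1] = p·q·π₁(A,X) + p·(1-q)·π₁(A,Y) + (1-p)·q·π₁(B,X) + (1-p)·(1-q)·π₁(B,Y)
= 0.5·0.25·6 + 0.5·0.75·5 + 0.5·0.25·5 + 0.5·0.75·6
= 5.5

E[P2] = 3.25 (similar calculation)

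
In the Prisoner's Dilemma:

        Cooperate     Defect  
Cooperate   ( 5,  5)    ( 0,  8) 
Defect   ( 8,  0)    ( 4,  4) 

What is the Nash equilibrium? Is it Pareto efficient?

(Defect, Defect) is NE; not Pareto efficient

Work:
Defect dominates Cooperate for both players:
If P2 cooperates: Defect (8) > Cooperate (5)
If P2 defects: Defect (4) > Cooperate (0)
NE: (Defect, Defect) with payoff (4, 4)
But (Cooperate, Cooperate) = (5, 5) Pareto dominates (4, 4)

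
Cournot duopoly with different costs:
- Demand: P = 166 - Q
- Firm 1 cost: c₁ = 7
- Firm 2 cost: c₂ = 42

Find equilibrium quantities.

q₁* = 64.67, q₂* = 29.67

Work:
Reaction: q₁ = (166 - 7 - q₂)/2
Reaction: q₂ = (166 - 42 - q₁)/2
Solve simultaneously:
q₁* = (166 - 2×7 + 42)/3 = 64.67
q₂* = (166 - 2×42 + 7)/3 = 29.67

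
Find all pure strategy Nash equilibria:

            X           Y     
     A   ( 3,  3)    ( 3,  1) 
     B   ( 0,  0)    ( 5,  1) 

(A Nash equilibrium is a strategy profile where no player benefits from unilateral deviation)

Nash equilibrium: (A, X), (B, Y)

Work:
Best responses:
  P1 vs X: payoffs [3, 0] → best response A (payoff 3)
  P1 vs Y: payoffs [3, 5] → best response B (payoff 5)
  P2 vs A: payoffs [3, 1] → best response X (payoff 3)
  P2 vs B: payoffs [0, 1] → best response Y (payoff 1)
Mutual best responses: (A,X), (B,Y) → Nash equilibria.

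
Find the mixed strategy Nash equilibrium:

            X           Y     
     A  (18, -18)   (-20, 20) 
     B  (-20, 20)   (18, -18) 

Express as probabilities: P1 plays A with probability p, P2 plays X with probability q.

p = 0.5, q = 0.5

Work:
Find probabilities that make opponent indifferent:
P2 chooses q to make P1 indifferent between A and B
P1 chooses p to make P2 indifferent between X and Y
Mixed NE: P1 plays (A: 0.5, B: 0.5), P2 plays (X: 0.5, Y: 0.5)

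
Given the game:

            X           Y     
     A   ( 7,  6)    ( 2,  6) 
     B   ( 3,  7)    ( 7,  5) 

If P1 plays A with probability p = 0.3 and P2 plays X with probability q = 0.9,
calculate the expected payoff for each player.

E[P1] = 4.33, E[P2] = 6.56

Work:
E[P1] = p·q·π₁(A,X) + p·(1-q)·π₁(A,Y) + (1-p)·q·π₁(B,X) + (1-p)·(1-q)·π₁(B,Y)
= 0.3·0.9·7 + 0.3·0.1·2 + 0.7·0.9·3 + 0.7·0.1·7
= 4.33

E[P2] = 6.56 (similar calculation)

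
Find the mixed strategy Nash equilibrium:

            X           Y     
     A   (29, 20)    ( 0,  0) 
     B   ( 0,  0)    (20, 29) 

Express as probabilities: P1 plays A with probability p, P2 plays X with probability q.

p = 0.5918, q = 0.4082

Work:
Find probabilities that make opponent indifferent:
P2 chooses q to make P1 indifferent between A and B
P1 chooses p to make P2 indifferent between X and Y
Mixed NE: P1 plays (A: 0.5918, B: 0.4082), P2 plays (X: 0.4082, Y: 0.5918)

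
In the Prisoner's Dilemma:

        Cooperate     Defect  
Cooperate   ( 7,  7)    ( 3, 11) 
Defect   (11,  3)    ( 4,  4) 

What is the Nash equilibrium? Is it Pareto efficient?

(Defect, Defect) is NE; not Pareto efficient

Work:
Defect dominates Cooperate for both players:
If P2 cooperates: Defect (11) > Cooperate (7)
If P2 defects: Defect (4) > Cooperate (3)
NE: (Defect, Defect) with payoff (4, 4)
But (Cooperate, Cooperate) = (7, 7) Pareto dominates (4, 4)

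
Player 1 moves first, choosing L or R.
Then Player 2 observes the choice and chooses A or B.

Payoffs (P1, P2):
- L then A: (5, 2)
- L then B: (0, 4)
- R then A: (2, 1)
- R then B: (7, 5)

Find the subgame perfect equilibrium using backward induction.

P1 plays R, P2 plays B after L and B after R; Payoff (7, 5)

Work:
Backward induction:
After L: P2 chooses B → P1 gets 0
After R: P2 chooses B → P1 gets 7
P1 chooses R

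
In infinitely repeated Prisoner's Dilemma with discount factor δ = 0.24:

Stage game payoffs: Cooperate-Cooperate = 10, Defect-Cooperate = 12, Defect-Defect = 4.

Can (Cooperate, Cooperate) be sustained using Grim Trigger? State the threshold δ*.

δ* = 0.25; since δ = 0.24 < 0.25, cooperation cannot be sustained

Work:
For Grim Trigger:
Cooperate forever: 10/(1-δ)
Defect then punished: 12 + 4·δ/(1-δ)
Need: 10/(1-δ) ≥ 12 + 4·δ/(1-δ)
Solving: δ ≥ (T-R)/(T-P) = (12-10)/(12-4) = 0.25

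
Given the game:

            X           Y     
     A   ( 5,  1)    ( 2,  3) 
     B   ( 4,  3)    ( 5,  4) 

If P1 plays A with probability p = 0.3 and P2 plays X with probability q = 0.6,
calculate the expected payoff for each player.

E[P1] = 4.22, E[P2] = 2.92

Work:
E[P1] = p·q·π₁(A,X) + p·(1-q)·π₁(A,Y) + (1-p)·q·π₁(B,X) + (1-p)·(1-q)·π₁(B,Y)
= 0.3·0.6·5 + 0.3·0.4·2 + 0.7·0.6·4 + 0.7·0.4·5
= 4.22

E[P2] = 2.92 (similar calculation)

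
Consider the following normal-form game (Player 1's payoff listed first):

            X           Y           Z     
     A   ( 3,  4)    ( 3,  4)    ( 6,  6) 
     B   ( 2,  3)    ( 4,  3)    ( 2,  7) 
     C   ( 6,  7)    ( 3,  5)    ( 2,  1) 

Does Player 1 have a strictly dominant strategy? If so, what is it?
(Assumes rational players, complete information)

No strictly dominant strategy exists for Player 1

Work:
A strategy strictly dominates another if it gives a strictly higher payoff against every opponent action. Compare each pair of P1's strategies column-by-column:
  A vs B: [3 vs 2, 3 vs 4, 6 vs 2] → A does not strictly dominate B (column Y: 3 ≤ 4)
  A vs C: [3 vs 6, 3 vs 3, 6 vs 2] → A does not strictly dominate C (column X: 3 ≤ 6)
  B vs A: [2 vs 3, 4 vs 3, 2 vs 6] → B does not strictly dominate A (column X: 2 ≤ 3)
  B vs C: [2 vs 6, 4 vs 3, 2 vs 2] → B does not strictly dominate C (column X: 2 ≤ 6)
  C vs A: [6 vs 3, 3 vs 3, 2 vs 6] → C does not strictly dominate A (column Y: 3 ≤ 3)
  C vs B: [6 vs 2, 3 vs 4, 2 vs 2] → C does not strictly dominate B (column Y: 3 ≤ 4)
No single strategy strictly dominates all others → no strictly dominant strategy.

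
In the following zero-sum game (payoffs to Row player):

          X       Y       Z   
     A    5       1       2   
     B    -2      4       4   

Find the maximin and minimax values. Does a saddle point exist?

Maximin = 1, Minimax = 4, Saddle: False

Work:
Row minimums: [1, -2] → maximin = 1
Column maximums: [5, 4, 4] → minimax = 4
No saddle point (maximin ≠ minimax). Mixed strategy needed.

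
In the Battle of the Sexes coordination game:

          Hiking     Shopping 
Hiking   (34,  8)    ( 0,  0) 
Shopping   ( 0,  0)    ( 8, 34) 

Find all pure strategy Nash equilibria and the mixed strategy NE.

Pure NE: (Hiking, Hiking) and (Shopping, Shopping); Mixed NE: p = 0.8095, q = 0.1905

Work:
Check pure NE:
(Hiking, Hiking): (34, 8) - no unilateral deviation beneficial
(Shopping, Shopping): (8, 34) - no unilateral deviation beneficial
Mixed NE: P1 plays Hiking with p = 0.8095, P2 plays Hiking with q = 0.1905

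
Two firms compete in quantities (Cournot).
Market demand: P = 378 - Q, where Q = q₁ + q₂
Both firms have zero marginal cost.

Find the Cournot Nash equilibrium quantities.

q₁* = q₂* = 126.0; P* = 126.0

Work:
Profit: π_i = P·q_i = (a - q_i - q_j)·q_i
FOC: ∂π_i/∂q_i = a - 2q_i - q_j = 0
Reaction function: q_i = (378 - q_j)/2
Symmetry: q* = 378/3 = 126.0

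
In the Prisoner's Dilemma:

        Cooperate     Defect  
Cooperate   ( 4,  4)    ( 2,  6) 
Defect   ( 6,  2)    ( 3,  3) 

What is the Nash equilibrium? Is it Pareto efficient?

(Defect, Defect) is NE; not Pareto efficient

Work:
Defect dominates Cooperate for both players:
If P2 cooperates: Defect (6) > Cooperate (4)
If P2 defects: Defect (3) > Cooperate (2)
NE: (Defect, Defect) with payoff (3, 3)
But (Cooperate, Cooperate) = (4, 4) Pareto dominates (3, 3)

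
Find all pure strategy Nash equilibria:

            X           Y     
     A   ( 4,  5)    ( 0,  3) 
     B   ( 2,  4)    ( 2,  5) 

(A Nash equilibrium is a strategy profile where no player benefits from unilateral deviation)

Nash equilibrium: (A, X), (B, Y)

Work:
Best responses:
  P1 vs X: payoffs [4, 2] → best response A (payoff 4)
  P1 vs Y: payoffs [0, 2] → best response B (payoff 2)
  P2 vs A: payoffs [5, 3] → best response X (payoff 5)
  P2 vs B: payoffs [4, 5] → best response Y (payoff 5)
Mutual best responses: (A,X), (B,Y) → Nash equilibria.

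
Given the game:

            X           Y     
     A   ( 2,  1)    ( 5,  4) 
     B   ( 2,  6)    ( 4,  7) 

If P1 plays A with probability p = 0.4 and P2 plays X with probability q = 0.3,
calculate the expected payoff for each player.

E[P1] = 3.68, E[P2] = 5.26

Work:
E[P1] = p·q·π₁(A,X) + p·(1-q)·π₁(A,Y) + (1-p)·q·π₁(B,X) + (1-p)·(1-q)·π₁(B,Y)
= 0.4·0.3·2 + 0.4·0.7·5 + 0.6·0.3·2 + 0.6·0.7·4
= 3.68

E[P2] = 5.26 (similar calculation)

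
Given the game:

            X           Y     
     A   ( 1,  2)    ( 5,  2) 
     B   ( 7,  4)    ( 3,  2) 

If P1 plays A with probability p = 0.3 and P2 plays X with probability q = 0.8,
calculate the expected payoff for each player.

E[P1] = 4.88, E[P2] = 3.12

Work:
E[P1] = p·q·π₁(A,X) + p·(1-q)·π₁(A,Y) + (1-p)·q·π₁(B,X) + (1-p)·(1-q)·π₁(B,Y)
= 0.3·0.8·1 + 0.3·0.2·5 + 0.7·0.8·7 + 0.7·0.2·3
= 4.88

E[P2] = 3.12 (similar calculation)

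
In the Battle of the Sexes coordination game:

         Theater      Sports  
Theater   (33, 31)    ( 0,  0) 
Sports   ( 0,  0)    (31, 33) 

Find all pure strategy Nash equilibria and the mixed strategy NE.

Pure NE: (Theater, Theater) and (Sports, Sports); Mixed NE: p = 0.5156, q = 0.4844

Work:
Check pure NE:
(Theater, Theater): (33, 31) - no unilateral deviation beneficial
(Sports, Sports): (31, 33) - no unilateral deviation beneficial
Mixed NE: P1 plays Theater with p = 0.5156, P2 plays Theater with q = 0.4844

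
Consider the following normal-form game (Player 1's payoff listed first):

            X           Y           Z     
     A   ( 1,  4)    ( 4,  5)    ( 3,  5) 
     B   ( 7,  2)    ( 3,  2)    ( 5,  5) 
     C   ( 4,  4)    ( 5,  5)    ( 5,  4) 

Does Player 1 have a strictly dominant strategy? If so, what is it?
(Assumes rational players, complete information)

No strictly dominant strategy exists for Player 1

Work:
A strategy strictly dominates another if it gives a strictly higher payoff against every opponent action. Compare each pair of P1's strategies column-by-column:
  A vs B: [1 vs 7, 4 vs 3, 3 vs 5] → A does not strictly dominate B (column X: 1 ≤ 7)
  A vs C: [1 vs 4, 4 vs 5, 3 vs 5] → A does not strictly dominate C (column X: 1 ≤ 4)
  B vs A: [7 vs 1, 3 vs 4, 5 vs 3] → B does not strictly dominate A (column Y: 3 ≤ 4)
  B vs C: [7 vs 4, 3 vs 5, 5 vs 5] → B does not strictly dominate C (column Y: 3 ≤ 5)
  C vs A: [4 vs 1, 5 vs 4, 5 vs 3] → C strictly dominates A
  C vs B: [4 vs 7, 5 vs 3, 5 vs 5] → C does not strictly dominate B (column X: 4 ≤ 7)
No single strategy strictly dominates all others → no strictly dominant strategy.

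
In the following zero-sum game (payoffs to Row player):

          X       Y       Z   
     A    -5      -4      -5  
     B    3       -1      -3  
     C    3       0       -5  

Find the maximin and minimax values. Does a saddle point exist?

Maximin = -3, Minimax = -3, Saddle: True

Work:
Row minimums: [-5, -3, -5] → maximin = -3
Column maximums: [3, 0, -3] → minimax = -3
Saddle point exists! Game value = -3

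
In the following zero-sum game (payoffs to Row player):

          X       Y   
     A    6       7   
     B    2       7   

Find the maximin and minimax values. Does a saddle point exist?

Maximin = 6, Minimax = 6, Saddle: True

Work:
Row minimums: [6, 2] → maximin = 6
Column maximums: [6, 7] → minimax = 6
Saddle point exists! Game value = 6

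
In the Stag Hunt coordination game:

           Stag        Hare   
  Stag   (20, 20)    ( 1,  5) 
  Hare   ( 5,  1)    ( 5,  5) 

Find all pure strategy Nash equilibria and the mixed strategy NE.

Pure NE: (Stag, Stag) and (Hare, Hare); Mixed NE: p = 0.2105, q = 0.2105

Work:
Check pure NE:
(Stag, Stag): (20, 20) - no unilateral deviation beneficial
(Hare, Hare): (5, 5) - no unilateral deviation beneficial
Mixed NE: P1 plays Stag with p = 0.2105, P2 plays Stag with q = 0.2105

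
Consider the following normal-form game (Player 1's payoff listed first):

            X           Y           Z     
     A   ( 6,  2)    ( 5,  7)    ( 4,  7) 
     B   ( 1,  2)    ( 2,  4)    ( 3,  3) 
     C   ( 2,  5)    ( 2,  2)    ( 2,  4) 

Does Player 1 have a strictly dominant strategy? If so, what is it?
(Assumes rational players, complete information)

Yes, Player 1's strictly dominant strategy is A

Work:
A strategy strictly dominates another if it gives a strictly higher payoff against every opponent action. Compare each pair of P1's strategies column-by-column:
  A vs B: [6 vs 1, 5 vs 2, 4 vs 3] → A strictly dominates B
  A vs C: [6 vs 2, 5 vs 2, 4 vs 2] → A strictly dominates C
  B vs A: [1 vs 6, 2 vs 5, 3 vs 4] → B does not strictly dominate A (column X: 1 ≤ 6)
  B vs C: [1 vs 2, 2 vs 2, 3 vs 2] → B does not strictly dominate C (column X: 1 ≤ 2)
  C vs A: [2 vs 6, 2 vs 5, 2 vs 4] → C does not strictly dominate A (column X: 2 ≤ 6)
  C vs B: [2 vs 1, 2 vs 2, 2 vs 3] → C does not strictly dominate B (column Y: 2 ≤ 2)
A strictly dominates every other strategy → strictly dominant.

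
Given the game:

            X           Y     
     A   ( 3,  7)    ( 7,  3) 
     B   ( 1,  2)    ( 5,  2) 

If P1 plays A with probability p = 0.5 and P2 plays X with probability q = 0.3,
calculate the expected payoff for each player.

E[P1] = 4.8, E[P2] = 3.1

Work:
E[P1] = p·q·π₁(A,X) + p·(1-q)·π₁(A,Y) + (1-p)·q·π₁(B,X) + (1-p)·(1-q)·π₁(B,Y)
= 0.5·0.3·3 + 0.5·0.7·7 + 0.5·0.3·1 + 0.5·0.7·5
= 4.8

E[P2] = 3.1 (similar calculation)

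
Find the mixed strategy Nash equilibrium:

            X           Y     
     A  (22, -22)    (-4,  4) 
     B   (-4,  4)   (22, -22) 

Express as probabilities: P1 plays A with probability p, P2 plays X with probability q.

p = 0.5, q = 0.5

Work:
Find probabilities that make opponent indifferent:
P2 chooses q to make P1 indifferent between A and B
P1 chooses p to make P2 indifferent between X and Y
Mixed NE: P1 plays (A: 0.5, B: 0.5), P2 plays (X: 0.5, Y: 0.5)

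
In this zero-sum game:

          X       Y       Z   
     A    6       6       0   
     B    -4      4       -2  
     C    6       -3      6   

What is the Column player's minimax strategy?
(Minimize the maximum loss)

Column should play X or Y or Z (all achieve the minimum), value = 6

Work:
Column player minimizes Row's maximum payoff:
Column X: max payoff to Row = 6
Column Y: max payoff to Row = 6
Column Z: max payoff to Row = 6
Minimum is 6, achieved by columns X, Y, Z (tied).
Each of X or Y or Z is a minimax strategy.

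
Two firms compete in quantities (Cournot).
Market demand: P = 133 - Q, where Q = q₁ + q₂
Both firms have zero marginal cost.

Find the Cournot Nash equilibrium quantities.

q₁* = q₂* = 44.33; P* = 44.33

Work:
Profit: π_i = P·q_i = (a - q_i - q_j)·q_i
FOC: ∂π_i/∂q_i = a - 2q_i - q_j = 0
Reaction function: q_i = (133 - q_j)/2
Symmetry: q* = 133/3 = 44.33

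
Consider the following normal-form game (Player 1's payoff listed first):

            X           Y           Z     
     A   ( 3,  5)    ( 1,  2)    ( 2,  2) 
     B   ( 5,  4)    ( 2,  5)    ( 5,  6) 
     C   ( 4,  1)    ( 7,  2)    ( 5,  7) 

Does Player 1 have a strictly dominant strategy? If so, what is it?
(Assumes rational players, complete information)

No strictly dominant strategy exists for Player 1

Work:
A strategy strictly dominates another if it gives a strictly higher payoff against every opponent action. Compare each pair of P1's strategies column-by-column:
  A vs B: [3 vs 5, 1 vs 2, 2 vs 5] → A does not strictly dominate B (column X: 3 ≤ 5)
  A vs C: [3 vs 4, 1 vs 7, 2 vs 5] → A does not strictly dominate C (column X: 3 ≤ 4)
  B vs A: [5 vs 3, 2 vs 1, 5 vs 2] → B strictly dominates A
  B vs C: [5 vs 4, 2 vs 7, 5 vs 5] → B does not strictly dominate C (column Y: 2 ≤ 7)
  C vs A: [4 vs 3, 7 vs 1, 5 vs 2] → C strictly dominates A
  C vs B: [4 vs 5, 7 vs 2, 5 vs 5] → C does not strictly dominate B (column X: 4 ≤ 5)
No single strategy strictly dominates all others → no strictly dominant strategy.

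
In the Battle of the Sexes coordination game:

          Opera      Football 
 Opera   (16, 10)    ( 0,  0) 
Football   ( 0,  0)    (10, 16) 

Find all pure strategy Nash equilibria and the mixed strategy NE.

Pure NE: (Opera, Opera) and (Football, Football); Mixed NE: p = 0.6154, q = 0.3846

Work:
Check pure NE:
(Opera, Opera): (16, 10) - no unilateral deviation beneficial
(Football, Football): (10, 16) - no unilateral deviation beneficial
Mixed NE: P1 plays Opera with p = 0.6154, P2 plays Opera with q = 0.3846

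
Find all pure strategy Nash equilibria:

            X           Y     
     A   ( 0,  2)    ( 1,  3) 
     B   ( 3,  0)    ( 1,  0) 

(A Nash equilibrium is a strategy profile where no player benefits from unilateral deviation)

Nash equilibrium: (A, Y), (B, X), (B, Y)

Work:
Best responses:
  P1 vs X: payoffs [0, 3] → best response B (payoff 3)
  P1 vs Y: payoffs [1, 1] → best response A/B (payoff 1)
  P2 vs A: payoffs [2, 3] → best response Y (payoff 3)
  P2 vs B: payoffs [0, 0] → best response X/Y (payoff 0)
Mutual best responses: (A,Y), (B,X), (B,Y) → Nash equilibria.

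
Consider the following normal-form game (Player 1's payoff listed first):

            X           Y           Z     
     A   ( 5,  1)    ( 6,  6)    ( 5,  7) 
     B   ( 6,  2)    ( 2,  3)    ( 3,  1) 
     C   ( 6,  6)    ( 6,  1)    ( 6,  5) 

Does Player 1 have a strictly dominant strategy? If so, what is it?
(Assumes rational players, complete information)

No strictly dominant strategy exists for Player 1

Work:
A strategy strictly dominates another if it gives a strictly higher payoff against every opponent action. Compare each pair of P1's strategies column-by-column:
  A vs B: [5 vs 6, 6 vs 2, 5 vs 3] → A does not strictly dominate B (column X: 5 ≤ 6)
  A vs C: [5 vs 6, 6 vs 6, 5 vs 6] → A does not strictly dominate C (column X: 5 ≤ 6)
  B vs A: [6 vs 5, 2 vs 6, 3 vs 5] → B does not strictly dominate A (column Y: 2 ≤ 6)
  B vs C: [6 vs 6, 2 vs 6, 3 vs 6] → B does not strictly dominate C (column X: 6 ≤ 6)
  C vs A: [6 vs 5, 6 vs 6, 6 vs 5] → C does not strictly dominate A (column Y: 6 ≤ 6)
  C vs B: [6 vs 6, 6 vs 2, 6 vs 3] → C does not strictly dominate B (column X: 6 ≤ 6)
No single strategy strictly dominates all others → no strictly dominant strategy.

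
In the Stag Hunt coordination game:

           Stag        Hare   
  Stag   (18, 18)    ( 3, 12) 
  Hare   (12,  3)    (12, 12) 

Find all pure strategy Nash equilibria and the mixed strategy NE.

Pure NE: (Stag, Stag) and (Hare, Hare); Mixed NE: p = 0.6, q = 0.6

Work:
Check pure NE:
(Stag, Stag): (18, 18) - no unilateral deviation beneficial
(Hare, Hare): (12, 12) - no unilateral deviation beneficial
Mixed NE: P1 plays Stag with p = 0.6, P2 plays Stag with q = 0.6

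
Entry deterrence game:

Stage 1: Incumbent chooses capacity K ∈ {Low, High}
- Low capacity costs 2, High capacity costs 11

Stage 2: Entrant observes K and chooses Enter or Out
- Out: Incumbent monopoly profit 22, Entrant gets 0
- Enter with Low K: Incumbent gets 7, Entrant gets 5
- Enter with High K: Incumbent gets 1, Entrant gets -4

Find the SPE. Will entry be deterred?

SPE: (High, Enter|Low, Out|High); Entry deterred. Incumbent net profit = 11

Work:
After Low K: Entrant enters (5 > 0)
After High K: Entrant stays out (-4 < 0)
Incumbent: Low → 7−2=5, High → 22−11=11
Incumbent chooses High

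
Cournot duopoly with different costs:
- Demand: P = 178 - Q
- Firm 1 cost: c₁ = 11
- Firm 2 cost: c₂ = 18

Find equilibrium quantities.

q₁* = 58.0, q₂* = 51.0

Work:
Reaction: q₁ = (178 - 11 - q₂)/2
Reaction: q₂ = (178 - 18 - q₁)/2
Solve simultaneously:
q₁* = (178 - 2×11 + 18)/3 = 58.0
q₂* = (178 - 2×18 + 11)/3 = 51.0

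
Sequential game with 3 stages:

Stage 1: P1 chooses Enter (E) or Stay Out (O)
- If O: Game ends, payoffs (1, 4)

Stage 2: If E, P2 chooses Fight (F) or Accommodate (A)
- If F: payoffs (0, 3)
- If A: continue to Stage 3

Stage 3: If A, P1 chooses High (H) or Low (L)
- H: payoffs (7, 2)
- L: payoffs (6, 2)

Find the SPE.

SPE: (O, F, H); Outcome (1, 4)

Work:
Stage 3: P1 chooses H (7 vs 6)
Stage 2: P2: F->3, A->2 (anticipating H). Choose F
Stage 1: P1: O->1, E->0 (anticipating F, H). Choose O
SPE path: O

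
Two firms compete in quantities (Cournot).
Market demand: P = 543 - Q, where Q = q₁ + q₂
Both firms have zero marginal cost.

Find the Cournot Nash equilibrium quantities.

q₁* = q₂* = 181.0; P* = 181.0

Work:
Profit: π_i = P·q_i = (a - q_i - q_j)·q_i
FOC: ∂π_i/∂q_i = a - 2q_i - q_j = 0
Reaction function: q_i = (543 - q_j)/2
Symmetry: q* = 543/3 = 181.0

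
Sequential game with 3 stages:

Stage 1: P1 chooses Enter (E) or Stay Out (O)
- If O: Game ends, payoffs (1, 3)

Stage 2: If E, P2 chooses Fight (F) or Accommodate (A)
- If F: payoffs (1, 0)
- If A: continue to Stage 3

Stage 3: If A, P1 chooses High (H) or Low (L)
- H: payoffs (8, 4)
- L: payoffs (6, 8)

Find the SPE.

SPE: (E, A, H); Outcome (8, 4)

Work:
Stage 3: P1 chooses H (8 vs 6)
Stage 2: P2: F->0, A->4 (anticipating H). Choose A
Stage 1: P1: O->1, E->8 (anticipating A, H). Choose E
SPE path: E -> A -> H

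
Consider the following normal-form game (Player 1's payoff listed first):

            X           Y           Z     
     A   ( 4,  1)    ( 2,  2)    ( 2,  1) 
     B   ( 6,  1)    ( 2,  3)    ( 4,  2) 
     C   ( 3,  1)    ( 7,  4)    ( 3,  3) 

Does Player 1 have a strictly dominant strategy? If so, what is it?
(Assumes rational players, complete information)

No strictly dominant strategy exists for Player 1

Work:
A strategy strictly dominates another if it gives a strictly higher payoff against every opponent action. Compare each pair of P1's strategies column-by-column:
  A vs B: [4 vs 6, 2 vs 2, 2 vs 4] → A does not strictly dominate B (column X: 4 ≤ 6)
  A vs C: [4 vs 3, 2 vs 7, 2 vs 3] → A does not strictly dominate C (column Y: 2 ≤ 7)
  B vs A: [6 vs 4, 2 vs 2, 4 vs 2] → B does not strictly dominate A (column Y: 2 ≤ 2)
  B vs C: [6 vs 3, 2 vs 7, 4 vs 3] → B does not strictly dominate C (column Y: 2 ≤ 7)
  C vs A: [3 vs 4, 7 vs 2, 3 vs 2] → C does not strictly dominate A (column X: 3 ≤ 4)
  C vs B: [3 vs 6, 7 vs 2, 3 vs 4] → C does not strictly dominate B (column X: 3 ≤ 6)
No single strategy strictly dominates all others → no strictly dominant strategy.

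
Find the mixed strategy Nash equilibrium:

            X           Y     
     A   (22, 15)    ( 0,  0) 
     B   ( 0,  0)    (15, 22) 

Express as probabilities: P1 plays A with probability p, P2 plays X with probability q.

p = 0.5946, q = 0.4054

Work:
Find probabilities that make opponent indifferent:
P2 chooses q to make P1 indifferent between A and B
P1 chooses p to make P2 indifferent between X and Y
Mixed NE: P1 plays (A: 0.5946, B: 0.4054), P2 plays (X: 0.4054, Y: 0.5946)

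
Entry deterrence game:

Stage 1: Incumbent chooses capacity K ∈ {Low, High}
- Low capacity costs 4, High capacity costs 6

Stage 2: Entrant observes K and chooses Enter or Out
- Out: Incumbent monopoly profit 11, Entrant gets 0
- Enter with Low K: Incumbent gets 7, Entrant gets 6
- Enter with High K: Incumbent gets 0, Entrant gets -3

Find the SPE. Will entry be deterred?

SPE: (High, Enter|Low, Out|High); Entry deterred. Incumbent net profit = 5

Work:
After Low K: Entrant enters (6 > 0)
After High K: Entrant stays out (-3 < 0)
Incumbent: Low → 7−4=3, High → 11−6=5
Incumbent chooses High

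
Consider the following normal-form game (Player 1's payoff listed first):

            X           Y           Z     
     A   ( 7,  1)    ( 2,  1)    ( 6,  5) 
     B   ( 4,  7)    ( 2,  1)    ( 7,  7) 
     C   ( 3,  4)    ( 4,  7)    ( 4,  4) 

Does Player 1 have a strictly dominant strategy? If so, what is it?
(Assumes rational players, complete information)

No strictly dominant strategy exists for Player 1

Work:
A strategy strictly dominates another if it gives a strictly higher payoff against every opponent action. Compare each pair of P1's strategies column-by-column:
  A vs B: [7 vs 4, 2 vs 2, 6 vs 7] → A does not strictly dominate B (column Y: 2 ≤ 2)
  A vs C: [7 vs 3, 2 vs 4, 6 vs 4] → A does not strictly dominate C (column Y: 2 ≤ 4)
  B vs A: [4 vs 7, 2 vs 2, 7 vs 6] → B does not strictly dominate A (column X: 4 ≤ 7)
  B vs C: [4 vs 3, 2 vs 4, 7 vs 4] → B does not strictly dominate C (column Y: 2 ≤ 4)
  C vs A: [3 vs 7, 4 vs 2, 4 vs 6] → C does not strictly dominate A (column X: 3 ≤ 7)
  C vs B: [3 vs 4, 4 vs 2, 4 vs 7] → C does not strictly dominate B (column X: 3 ≤ 4)
No single strategy strictly dominates all others → no strictly dominant strategy.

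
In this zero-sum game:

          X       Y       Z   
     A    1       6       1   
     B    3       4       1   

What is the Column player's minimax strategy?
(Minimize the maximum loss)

Column should play Z, value = 1

Work:
Column player minimizes Row's maximum payoff:
Column X: max payoff to Row = 3
Column Y: max payoff to Row = 6
Column Z: max payoff to Row = 1
Minimum is 1, achieved by column Z.
Minimax strategy: Z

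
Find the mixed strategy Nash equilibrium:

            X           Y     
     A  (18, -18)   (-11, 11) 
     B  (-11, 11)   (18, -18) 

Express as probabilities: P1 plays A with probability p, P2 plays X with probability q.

p = 0.5, q = 0.5

Work:
Find probabilities that make opponent indifferent:
P2 chooses q to make P1 indifferent between A and B
P1 chooses p to make P2 indifferent between X and Y
Mixed NE: P1 plays (A: 0.5, B: 0.5), P2 plays (X: 0.5, Y: 0.5)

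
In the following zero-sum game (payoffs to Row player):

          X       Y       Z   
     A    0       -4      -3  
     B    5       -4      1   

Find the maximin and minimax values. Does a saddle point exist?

Maximin = -4, Minimax = -4, Saddle: True

Work:
Row minimums: [-4, -4] → maximin = -4
Column maximums: [5, -4, 1] → minimax = -4
Saddle point exists! Game value = -4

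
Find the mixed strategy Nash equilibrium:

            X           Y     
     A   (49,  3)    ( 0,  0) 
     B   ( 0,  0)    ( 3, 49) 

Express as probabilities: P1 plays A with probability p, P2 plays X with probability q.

p = 0.9423, q = 0.0577

Work:
Find probabilities that make opponent indifferent:
P2 chooses q to make P1 indifferent between A and B
P1 chooses p to make P2 indifferent between X and Y
Mixed NE: P1 plays (A: 0.9423, B: 0.0577), P2 plays (X: 0.0577, Y: 0.9423)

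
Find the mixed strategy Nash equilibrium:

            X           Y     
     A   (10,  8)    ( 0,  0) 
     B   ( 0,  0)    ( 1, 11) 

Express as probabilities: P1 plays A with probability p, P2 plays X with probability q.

p = 0.5789, q = 0.0909

Work:
Find probabilities that make opponent indifferent:
P2 chooses q to make P1 indifferent between A and B
P1 chooses p to make P2 indifferent between X and Y
Mixed NE: P1 plays (A: 0.5789, B: 0.4211), P2 plays (X: 0.0909, Y: 0.9091)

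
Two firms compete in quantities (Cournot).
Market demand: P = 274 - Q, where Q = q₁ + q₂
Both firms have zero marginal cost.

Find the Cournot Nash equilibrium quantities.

q₁* = q₂* = 91.33; P* = 91.33

Work:
Profit: π_i = P·q_i = (a - q_i - q_j)·q_i
FOC: ∂π_i/∂q_i = a - 2q_i - q_j = 0
Reaction function: q_i = (274 - q_j)/2
Symmetry: q* = 274/3 = 91.33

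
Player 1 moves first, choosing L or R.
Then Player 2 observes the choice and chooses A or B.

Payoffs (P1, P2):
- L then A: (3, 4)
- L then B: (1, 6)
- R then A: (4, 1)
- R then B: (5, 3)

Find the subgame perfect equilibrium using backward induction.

P1 plays R, P2 plays B after L and B after R; Payoff (5, 3)

Work:
Backward induction:
After L: P2 chooses B → P1 gets 1
After R: P2 chooses B → P1 gets 5
P1 chooses R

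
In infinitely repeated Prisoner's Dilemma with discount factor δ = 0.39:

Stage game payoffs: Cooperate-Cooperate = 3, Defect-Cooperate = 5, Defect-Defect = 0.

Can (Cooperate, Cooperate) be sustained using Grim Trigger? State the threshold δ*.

δ* = 0.4; since δ = 0.39 < 0.4, cooperation cannot be sustained

Work:
For Grim Trigger:
Cooperate forever: 3/(1-δ)
Defect then punished: 5 + 0·δ/(1-δ)
Need: 3/(1-δ) ≥ 5 + 0·δ/(1-δ)
Solving: δ ≥ (T-R)/(T-P) = (5-3)/(5-0) = 0.4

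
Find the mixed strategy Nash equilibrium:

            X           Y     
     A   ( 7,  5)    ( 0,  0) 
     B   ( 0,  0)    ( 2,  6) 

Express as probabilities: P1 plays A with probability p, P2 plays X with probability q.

p = 0.5455, q = 0.2222

Work:
Find probabilities that make opponent indifferent:
P2 chooses q to make P1 indifferent between A and B
P1 chooses p to make P2 indifferent between X and Y
Mixed NE: P1 plays (A: 0.5455, B: 0.4545), P2 plays (X: 0.2222, Y: 0.7778)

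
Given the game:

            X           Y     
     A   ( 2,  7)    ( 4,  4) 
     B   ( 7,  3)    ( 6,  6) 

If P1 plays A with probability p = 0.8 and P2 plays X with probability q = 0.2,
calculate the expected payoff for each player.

E[P1] = 4.12, E[P2] = 4.76

Work:
E[P1] = p·q·π₁(A,X) + p·(1-q)·π₁(A,Y) + (1-p)·q·π₁(B,X) + (1-p)·(1-q)·π₁(B,Y)
= 0.8·0.2·2 + 0.8·0.8·4 + 0.2·0.2·7 + 0.2·0.8·6
= 4.12

E[P2] = 4.76 (similar calculation)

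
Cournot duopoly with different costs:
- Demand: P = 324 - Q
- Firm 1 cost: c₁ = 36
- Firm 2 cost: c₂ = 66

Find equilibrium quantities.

q₁* = 106.0, q₂* = 76.0

Work:
Reaction: q₁ = (324 - 36 - q₂)/2
Reaction: q₂ = (324 - 66 - q₁)/2
Solve simultaneously:
q₁* = (324 - 2×36 + 66)/3 = 106.0
q₂* = (324 - 2×66 + 36)/3 = 76.0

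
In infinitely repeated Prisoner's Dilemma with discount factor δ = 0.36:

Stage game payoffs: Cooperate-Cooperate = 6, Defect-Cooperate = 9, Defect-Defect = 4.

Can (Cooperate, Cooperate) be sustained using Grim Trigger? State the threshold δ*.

δ* = 0.6; since δ = 0.36 < 0.6, cooperation cannot be sustained

Work:
For Grim Trigger:
Cooperate forever: 6/(1-δ)
Defect then punished: 9 + 4·δ/(1-δ)
Need: 6/(1-δ) ≥ 9 + 4·δ/(1-δ)
Solving: δ ≥ (T-R)/(T-P) = (9-6)/(9-4) = 0.6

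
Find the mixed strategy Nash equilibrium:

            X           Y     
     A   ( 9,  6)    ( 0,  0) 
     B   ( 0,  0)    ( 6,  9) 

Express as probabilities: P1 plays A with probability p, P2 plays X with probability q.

p = 0.6, q = 0.4

Work:
Find probabilities that make opponent indifferent:
P2 chooses q to make P1 indifferent between A and B
P1 chooses p to make P2 indifferent between X and Y
Mixed NE: P1 plays (A: 0.6, B: 0.4), P2 plays (X: 0.4, Y: 0.6)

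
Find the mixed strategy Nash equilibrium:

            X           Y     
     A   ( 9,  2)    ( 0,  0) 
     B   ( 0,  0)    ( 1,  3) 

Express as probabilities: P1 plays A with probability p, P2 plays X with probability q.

p = 0.6, q = 0.1

Work:
Find probabilities that make opponent indifferent:
P2 chooses q to make P1 indifferent between A and B
P1 chooses p to make P2 indifferent between X and Y
Mixed NE: P1 plays (A: 0.6, B: 0.4), P2 plays (X: 0.1, Y: 0.9)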